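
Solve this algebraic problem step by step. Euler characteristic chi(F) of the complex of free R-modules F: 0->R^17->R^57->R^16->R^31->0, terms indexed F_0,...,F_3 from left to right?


chi = sum (-1)^i * rank:
(-1)^0*17=17
(-1)^1*57=-57
(-1)^2*16=16
(-1)^3*31=-31
chi=-55


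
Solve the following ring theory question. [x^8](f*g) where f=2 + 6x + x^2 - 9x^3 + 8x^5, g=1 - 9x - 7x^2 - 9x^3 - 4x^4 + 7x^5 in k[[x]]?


[x^8] = sum a_i*b_j, i+j=8
  -9*7=-63
  8*-9=-72
Sum=-135


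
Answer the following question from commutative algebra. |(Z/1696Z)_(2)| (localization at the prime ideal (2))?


2-primary part: 1696=2^5*53
Size=2^5=32


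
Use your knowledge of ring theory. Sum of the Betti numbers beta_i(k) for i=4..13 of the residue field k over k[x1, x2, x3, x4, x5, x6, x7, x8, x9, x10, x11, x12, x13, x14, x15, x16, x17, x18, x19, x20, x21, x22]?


Koszul resolution: beta_i(k)=C(n,i), n=22
C(22,4)=7315, C(22,5)=26334, C(22,6)=74613, C(22,7)=170544, C(22,8)=319770, C(22,9)=497420, C(22,10)=646646, C(22,11)=705432, C(22,12)=646646, C(22,13)=497420
Sum=3592140


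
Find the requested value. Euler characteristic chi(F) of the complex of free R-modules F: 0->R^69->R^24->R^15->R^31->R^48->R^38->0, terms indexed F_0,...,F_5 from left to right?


chi = sum (-1)^i * rank:
(-1)^0*69=69
(-1)^1*24=-24
(-1)^2*15=15
(-1)^3*31=-31
(-1)^4*48=48
(-1)^5*38=-38
chi=39


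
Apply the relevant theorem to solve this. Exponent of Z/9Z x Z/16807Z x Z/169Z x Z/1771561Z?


Exponent = lcm of the cyclic orders; pairwise coprime => product.
3^2*7^5*13^2*11^6=9*16807*169*1771561=45287205730767


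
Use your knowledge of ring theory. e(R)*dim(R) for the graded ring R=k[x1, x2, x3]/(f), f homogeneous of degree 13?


e(R)=deg(f)=13, dim(R)=3-1=2
e*dim=13*2=26


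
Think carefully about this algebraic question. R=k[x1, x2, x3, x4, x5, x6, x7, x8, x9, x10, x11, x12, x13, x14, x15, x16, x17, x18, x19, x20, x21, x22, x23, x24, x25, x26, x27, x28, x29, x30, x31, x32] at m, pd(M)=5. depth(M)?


pd+depth=depth(R)=32
depth=32-5=27


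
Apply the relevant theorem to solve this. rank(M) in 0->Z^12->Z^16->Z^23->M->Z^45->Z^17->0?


Alt sum=0:
(-1)^0*12 + (-1)^1*16 + (-1)^2*23 + (-1)^3*? + (-1)^4*45 + (-1)^5*17=0
rank(M)=47


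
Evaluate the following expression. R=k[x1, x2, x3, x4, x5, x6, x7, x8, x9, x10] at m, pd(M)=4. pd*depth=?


pd+depth=10
depth=10-4=6
pd*depth=4*6=24


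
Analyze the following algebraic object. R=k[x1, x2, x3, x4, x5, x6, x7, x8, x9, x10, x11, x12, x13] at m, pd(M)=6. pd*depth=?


pd+depth=13
depth=13-6=7
pd*depth=6*7=42


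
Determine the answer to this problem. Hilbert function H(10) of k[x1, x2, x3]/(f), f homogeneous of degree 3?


C(12,2)-C(9,2)=66-36=30


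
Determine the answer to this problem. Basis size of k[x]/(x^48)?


Basis: 1,x,...,x^47
dim=48


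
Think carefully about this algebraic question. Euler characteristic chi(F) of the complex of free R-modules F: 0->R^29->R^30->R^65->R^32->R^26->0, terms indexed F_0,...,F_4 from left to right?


chi = sum (-1)^i * rank:
(-1)^0*29=29
(-1)^1*30=-30
(-1)^2*65=65
(-1)^3*32=-32
(-1)^4*26=26
chi=58


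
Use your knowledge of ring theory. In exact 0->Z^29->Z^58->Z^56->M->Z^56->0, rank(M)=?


Alt sum=0:
(-1)^0*29 + (-1)^1*58 + (-1)^2*56 + (-1)^3*? + (-1)^4*56=0
rank(M)=83


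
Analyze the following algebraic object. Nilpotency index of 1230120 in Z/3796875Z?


1230120^k mod 3796875:
k=1: 1230120
k=2: 42525
k=3: 1306125
k=4: 1063125
k=5: 2278125
k=6: 0
First zero at k = 6


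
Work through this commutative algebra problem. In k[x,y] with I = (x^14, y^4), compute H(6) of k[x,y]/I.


k[x,y], I = (x^14, y^4), d = 6
Need i < 14 and d-i < 4.
Range: 3 <= i <= 6.
H(6) = 4


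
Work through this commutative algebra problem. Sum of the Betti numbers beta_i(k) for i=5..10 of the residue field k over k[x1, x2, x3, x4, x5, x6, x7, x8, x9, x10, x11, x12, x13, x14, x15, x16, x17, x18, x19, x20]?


Koszul resolution: beta_i(k)=C(n,i), n=20
C(20,5)=15504, C(20,6)=38760, C(20,7)=77520, C(20,8)=125970, C(20,9)=167960, C(20,10)=184756
Sum=610470


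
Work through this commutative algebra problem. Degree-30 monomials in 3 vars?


C(d+n-1,n-1)=C(32,2)=496


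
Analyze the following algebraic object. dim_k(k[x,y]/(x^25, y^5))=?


Basis: x^i*y^j, i<25, j<5
25*5=125


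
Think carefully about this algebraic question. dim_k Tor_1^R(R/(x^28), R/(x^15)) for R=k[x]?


Tor_1(R/I,R/J)=(I cap J)/IJ=(x^28)/(x^43)
dim=43-28=min(28,15)=15


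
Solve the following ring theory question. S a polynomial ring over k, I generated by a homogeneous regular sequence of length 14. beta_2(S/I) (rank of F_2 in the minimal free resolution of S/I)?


Regular sequence => Koszul complex is the minimal free resolution.
Syz_1 minimally generated by Koszul relations f_i*e_j - f_j*e_i (i<j): mu(Syz_1) = beta_2 = C(m,2) = m(m-1)/2
m=14
14*13/2 = 91


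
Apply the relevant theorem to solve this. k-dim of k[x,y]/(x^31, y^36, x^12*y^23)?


k[x,y]/I, I = (x^31, y^36, x^12*y^23)
Rect: 31x36=1116. Corner: (31-12)x(36-23)=247.
dim = 1116-247 = 869


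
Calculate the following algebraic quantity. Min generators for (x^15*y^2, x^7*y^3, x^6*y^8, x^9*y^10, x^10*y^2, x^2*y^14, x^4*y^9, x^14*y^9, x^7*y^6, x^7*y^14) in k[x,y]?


Remove redundant (divisible by others).
x^15*y^2 redundant.
x^14*y^9 redundant.
x^7*y^14 redundant.
x^7*y^6 redundant.
x^9*y^10 redundant.
Min: x^10*y^2, x^7*y^3, x^6*y^8, x^4*y^9, x^2*y^14
Count=5


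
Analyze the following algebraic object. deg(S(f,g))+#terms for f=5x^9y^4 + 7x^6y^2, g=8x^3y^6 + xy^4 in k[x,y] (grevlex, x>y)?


LT(f)=5x^9y^4, LT(g)=8x^3y^6
lcm(LM)=x^9y^6
S(f,g) (scaled by 40 to clear denominators) = 8y^2*f - 5x^6*g = -5x^7y^4 + 56x^6y^4
2 terms, deg 11.
11+2=13


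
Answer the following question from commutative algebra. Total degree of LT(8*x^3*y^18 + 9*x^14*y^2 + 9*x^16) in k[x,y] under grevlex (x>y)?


LT: 8*x^3*y^18
deg_x=3, deg_y=18
Total=3+18=21


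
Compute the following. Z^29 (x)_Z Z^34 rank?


rank(M(x)N) = rank(M)*rank(N)
29*34 = 986


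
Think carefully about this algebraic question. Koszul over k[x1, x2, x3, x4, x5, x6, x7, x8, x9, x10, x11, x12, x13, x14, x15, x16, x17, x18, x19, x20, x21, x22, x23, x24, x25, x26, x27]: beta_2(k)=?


C(n,i)=C(27,2)=351


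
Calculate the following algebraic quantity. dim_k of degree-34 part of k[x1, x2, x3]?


C(d+n-1,n-1)=C(36,2)=630


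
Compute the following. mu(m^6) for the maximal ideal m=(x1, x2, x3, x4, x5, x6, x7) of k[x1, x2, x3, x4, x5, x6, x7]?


Graded Nakayama: mu(m^d) = dim_k (m^d/m^(d+1)) = #degree-6 monomials in 7 vars
C(n+d-1,d)=C(12,6)=924


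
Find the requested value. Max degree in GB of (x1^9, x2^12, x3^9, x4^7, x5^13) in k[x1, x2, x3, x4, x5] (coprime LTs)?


Pure powers, coprime LTs => already GB.
Degrees: 9, 12, 9, 7, 13
Max=13


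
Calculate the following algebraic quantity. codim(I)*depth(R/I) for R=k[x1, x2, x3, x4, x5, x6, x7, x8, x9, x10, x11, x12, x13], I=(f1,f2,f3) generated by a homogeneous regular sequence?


codim=3, depth=dim(R/I)=13-3=10
Product=3*10=30


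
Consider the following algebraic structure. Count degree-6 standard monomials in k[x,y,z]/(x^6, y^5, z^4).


Need i<6, j<5, k<4 with i+j+k=6.
For each i, j ranges over max(0,6-i-3)..min(4,6-i):
  i=0: j in [3,4] -> 2
  i=1: j in [2,4] -> 3
  i=2: j in [1,4] -> 4
  i=3: j in [0,3] -> 4
  i=4: j in [0,2] -> 3
  i=5: j in [0,1] -> 2
H(6) = 2+3+4+4+3+2 = 18


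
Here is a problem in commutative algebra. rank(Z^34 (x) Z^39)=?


rank(M(x)N) = rank(M)*rank(N)
34*39 = 1326


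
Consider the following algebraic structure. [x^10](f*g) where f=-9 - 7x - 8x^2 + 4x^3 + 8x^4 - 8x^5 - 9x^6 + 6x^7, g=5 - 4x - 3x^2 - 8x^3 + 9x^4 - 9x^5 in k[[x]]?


[x^10] = sum a_i*b_j, i+j=10
  -8*-9=72
  -9*9=-81
  6*-8=-48
Sum=-57


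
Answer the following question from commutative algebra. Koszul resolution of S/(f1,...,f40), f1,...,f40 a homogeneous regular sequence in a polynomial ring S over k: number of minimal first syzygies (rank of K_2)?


Regular sequence => Koszul complex is the minimal free resolution.
Syz_1 minimally generated by Koszul relations f_i*e_j - f_j*e_i (i<j): mu(Syz_1) = beta_2 = C(m,2) = m(m-1)/2
m=40
40*39/2 = 780


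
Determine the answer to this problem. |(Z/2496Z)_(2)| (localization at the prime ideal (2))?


2-primary part: 2496=2^6*39
Size=2^6=64


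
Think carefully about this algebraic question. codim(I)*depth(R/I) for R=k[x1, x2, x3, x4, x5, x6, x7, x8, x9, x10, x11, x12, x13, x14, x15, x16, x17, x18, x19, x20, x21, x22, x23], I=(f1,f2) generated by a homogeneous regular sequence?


codim=2, depth=dim(R/I)=23-2=21
Product=2*21=42


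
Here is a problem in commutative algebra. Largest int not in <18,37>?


gcd(18,37)=1 => F=ab-a-b=18*37-18-37=666-55=611


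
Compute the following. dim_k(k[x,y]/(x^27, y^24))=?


Basis: x^i*y^j, i<27, j<24
27*24=648


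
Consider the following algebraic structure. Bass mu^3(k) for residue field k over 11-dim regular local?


C(n,i)=C(11,3)=165


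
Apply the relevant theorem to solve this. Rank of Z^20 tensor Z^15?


rank(M(x)N) = rank(M)*rank(N)
20*15 = 300


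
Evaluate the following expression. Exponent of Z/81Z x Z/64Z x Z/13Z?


Exponent = lcm of the cyclic orders; pairwise coprime => product.
3^4*2^6*13^1=81*64*13=67392


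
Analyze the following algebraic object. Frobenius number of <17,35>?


gcd(17,35)=1 => F=ab-a-b=17*35-17-35=595-52=543


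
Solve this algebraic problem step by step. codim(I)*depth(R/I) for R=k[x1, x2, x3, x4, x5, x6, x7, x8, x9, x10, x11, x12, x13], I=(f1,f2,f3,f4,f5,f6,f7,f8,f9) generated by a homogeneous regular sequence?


codim=9, depth=dim(R/I)=13-9=4
Product=9*4=36


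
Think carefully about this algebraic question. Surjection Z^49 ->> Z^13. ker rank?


rank(ker) = 49-13 = 36


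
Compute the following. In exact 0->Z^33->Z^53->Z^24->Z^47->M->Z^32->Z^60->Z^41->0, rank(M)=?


Alt sum=0:
(-1)^0*33 + (-1)^1*53 + (-1)^2*24 + (-1)^3*47 + (-1)^4*? + (-1)^5*32 + (-1)^6*60 + (-1)^7*41=0
rank(M)=56


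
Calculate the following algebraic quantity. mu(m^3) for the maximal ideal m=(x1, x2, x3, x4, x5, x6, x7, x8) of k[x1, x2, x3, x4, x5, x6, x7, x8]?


Graded Nakayama: mu(m^d) = dim_k (m^d/m^(d+1)) = #degree-3 monomials in 8 vars
C(n+d-1,d)=C(10,3)=120


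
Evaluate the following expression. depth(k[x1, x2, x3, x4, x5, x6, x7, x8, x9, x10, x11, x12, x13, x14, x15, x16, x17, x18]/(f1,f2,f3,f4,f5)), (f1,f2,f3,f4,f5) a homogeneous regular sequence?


depth(R)=18
depth(R/I)=18-5=13


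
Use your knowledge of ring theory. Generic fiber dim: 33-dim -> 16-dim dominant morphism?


dim(fiber)=dim(X)-dim(Y)=33-16=17


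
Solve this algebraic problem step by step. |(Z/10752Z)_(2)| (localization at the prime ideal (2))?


2-primary part: 10752=2^9*21
Size=2^9=512


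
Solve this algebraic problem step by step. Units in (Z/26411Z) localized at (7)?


Local ring = Z/2401Z.
phi(2401) = 7^3*(7-1) = 2058


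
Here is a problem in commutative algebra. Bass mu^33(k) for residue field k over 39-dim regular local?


C(n,i)=C(39,33)=3262623


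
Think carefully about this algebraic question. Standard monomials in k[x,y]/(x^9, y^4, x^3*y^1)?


k[x,y]/I, I = (x^9, y^4, x^3*y^1)
Rect: 9x4=36. Corner: (9-3)x(4-1)=18.
dim = 36-18 = 18


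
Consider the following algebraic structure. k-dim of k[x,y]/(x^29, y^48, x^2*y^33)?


k[x,y]/I, I = (x^29, y^48, x^2*y^33)
Rect: 29x48=1392. Corner: (29-2)x(48-33)=405.
dim = 1392-405 = 987


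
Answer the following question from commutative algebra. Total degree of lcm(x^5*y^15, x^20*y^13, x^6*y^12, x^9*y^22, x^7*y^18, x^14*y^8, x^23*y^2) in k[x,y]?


lcm = componentwise max:
x: max(5,20,6,9,7,14,23)=23
y: max(15,13,12,22,18,8,2)=22
Total=23+22=45


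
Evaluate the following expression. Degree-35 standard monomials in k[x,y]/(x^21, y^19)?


k[x,y], I = (x^21, y^19), d = 35
Need i < 21 and d-i < 19.
Range: 17 <= i <= 20.
H(35) = 4


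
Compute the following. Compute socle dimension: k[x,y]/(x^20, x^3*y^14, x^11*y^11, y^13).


Socle = ann(m) = span of standard monomials u with x*u, y*u in I (staircase corners).
Redundant generators: x^3*y^14
Minimal generators: x^20, x^11*y^11, y^13
Corners: x^10y^12, x^19y^10
Socle dim=2


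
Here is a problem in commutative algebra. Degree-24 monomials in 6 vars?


C(d+n-1,n-1)=C(29,5)=118755


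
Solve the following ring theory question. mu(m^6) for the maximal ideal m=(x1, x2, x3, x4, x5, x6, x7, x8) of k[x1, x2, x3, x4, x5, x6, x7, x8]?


Graded Nakayama: mu(m^d) = dim_k (m^d/m^(d+1)) = #degree-6 monomials in 8 vars
C(n+d-1,d)=C(13,6)=1716


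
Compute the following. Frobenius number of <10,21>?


gcd(10,21)=1 => F=ab-a-b=10*21-10-21=210-31=179


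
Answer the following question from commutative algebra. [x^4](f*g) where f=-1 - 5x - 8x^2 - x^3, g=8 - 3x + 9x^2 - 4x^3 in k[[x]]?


[x^4] = sum a_i*b_j, i+j=4
  -5*-4=20
  -8*9=-72
  -1*-3=3
Sum=-49


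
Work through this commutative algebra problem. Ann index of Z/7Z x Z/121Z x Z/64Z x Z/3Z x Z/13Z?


Exponent = lcm of the cyclic orders; pairwise coprime => product.
7^1*11^2*2^6*3^1*13^1=7*121*64*3*13=2114112


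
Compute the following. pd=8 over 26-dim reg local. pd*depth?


pd+depth=26
depth=26-8=18
pd*depth=8*18=144


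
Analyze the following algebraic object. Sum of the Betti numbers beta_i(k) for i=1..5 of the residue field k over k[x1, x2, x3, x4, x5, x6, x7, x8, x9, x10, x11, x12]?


Koszul resolution: beta_i(k)=C(n,i), n=12
C(12,1)=12, C(12,2)=66, C(12,3)=220, C(12,4)=495, C(12,5)=792
Sum=1585


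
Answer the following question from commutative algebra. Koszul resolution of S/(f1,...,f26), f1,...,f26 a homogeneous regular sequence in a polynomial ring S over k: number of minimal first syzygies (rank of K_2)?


Regular sequence => Koszul complex is the minimal free resolution.
Syz_1 minimally generated by Koszul relations f_i*e_j - f_j*e_i (i<j): mu(Syz_1) = beta_2 = C(m,2) = m(m-1)/2
m=26
26*25/2 = 325


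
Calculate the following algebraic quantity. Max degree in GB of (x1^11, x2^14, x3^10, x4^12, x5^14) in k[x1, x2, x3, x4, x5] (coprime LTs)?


Pure powers, coprime LTs => already GB.
Degrees: 11, 14, 10, 12, 14
Max=14


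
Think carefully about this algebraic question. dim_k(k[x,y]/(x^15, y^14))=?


Basis: x^i*y^j, i<15, j<14
15*14=210


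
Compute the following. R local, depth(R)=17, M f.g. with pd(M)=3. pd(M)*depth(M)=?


pd+depth=17
depth=17-3=14
pd*depth=3*14=42


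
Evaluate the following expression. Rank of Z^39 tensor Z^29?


rank(M(x)N) = rank(M)*rank(N)
39*29 = 1131


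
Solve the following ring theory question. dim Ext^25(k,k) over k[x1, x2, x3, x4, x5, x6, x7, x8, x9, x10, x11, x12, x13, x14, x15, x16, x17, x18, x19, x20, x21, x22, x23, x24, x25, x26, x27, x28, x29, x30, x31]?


C(n,i)=C(31,25)=736281


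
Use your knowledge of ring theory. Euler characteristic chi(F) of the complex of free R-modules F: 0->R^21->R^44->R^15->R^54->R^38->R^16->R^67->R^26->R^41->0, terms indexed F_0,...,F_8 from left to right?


chi = sum (-1)^i * rank:
(-1)^0*21=21
(-1)^1*44=-44
(-1)^2*15=15
(-1)^3*54=-54
(-1)^4*38=38
(-1)^5*16=-16
(-1)^6*67=67
(-1)^7*26=-26
(-1)^8*41=41
chi=42


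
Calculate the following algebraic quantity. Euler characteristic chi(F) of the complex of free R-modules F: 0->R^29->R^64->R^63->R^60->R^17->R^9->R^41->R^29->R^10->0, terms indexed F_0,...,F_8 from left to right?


chi = sum (-1)^i * rank:
(-1)^0*29=29
(-1)^1*64=-64
(-1)^2*63=63
(-1)^3*60=-60
(-1)^4*17=17
(-1)^5*9=-9
(-1)^6*41=41
(-1)^7*29=-29
(-1)^8*10=10
chi=-2


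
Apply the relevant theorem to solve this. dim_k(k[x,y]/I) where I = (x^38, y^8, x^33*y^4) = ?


k[x,y]/I, I = (x^38, y^8, x^33*y^4)
Rect: 38x8=304. Corner: (38-33)x(8-4)=20.
dim = 304-20 = 284


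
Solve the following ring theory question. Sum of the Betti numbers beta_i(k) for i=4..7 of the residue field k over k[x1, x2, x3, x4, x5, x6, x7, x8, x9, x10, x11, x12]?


Koszul resolution: beta_i(k)=C(n,i), n=12
C(12,4)=495, C(12,5)=792, C(12,6)=924, C(12,7)=792
Sum=3003


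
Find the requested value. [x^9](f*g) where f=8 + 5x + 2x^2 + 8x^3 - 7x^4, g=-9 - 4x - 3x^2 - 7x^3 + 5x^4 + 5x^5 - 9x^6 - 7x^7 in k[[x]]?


[x^9] = sum a_i*b_j, i+j=9
  2*-7=-14
  8*-9=-72
  -7*5=-35
Sum=-121


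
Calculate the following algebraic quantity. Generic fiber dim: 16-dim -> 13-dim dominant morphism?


dim(fiber)=dim(X)-dim(Y)=16-13=3


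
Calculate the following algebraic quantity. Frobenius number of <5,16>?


gcd(5,16)=1 => F=ab-a-b=5*16-5-16=80-21=59


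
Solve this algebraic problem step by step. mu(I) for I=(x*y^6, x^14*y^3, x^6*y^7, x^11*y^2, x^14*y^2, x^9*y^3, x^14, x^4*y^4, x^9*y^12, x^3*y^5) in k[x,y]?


Remove redundant (divisible by others).
x^6*y^7 redundant.
x^14*y^3 redundant.
x^9*y^12 redundant.
x^14*y^2 redundant.
Min: x^14, x^11*y^2, x^9*y^3, x^4*y^4, x^3*y^5, x*y^6
Count=6


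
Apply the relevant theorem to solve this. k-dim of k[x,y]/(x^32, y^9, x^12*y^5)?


k[x,y]/I, I = (x^32, y^9, x^12*y^5)
Rect: 32x9=288. Corner: (32-12)x(9-5)=80.
dim = 288-80 = 208


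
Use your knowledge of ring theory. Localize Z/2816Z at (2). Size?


2-primary part: 2816=2^8*11
Size=2^8=256


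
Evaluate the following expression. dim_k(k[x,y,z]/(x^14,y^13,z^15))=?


Basis: x^iy^jz^k, i<14,j<13,k<15
14*13*15=2730


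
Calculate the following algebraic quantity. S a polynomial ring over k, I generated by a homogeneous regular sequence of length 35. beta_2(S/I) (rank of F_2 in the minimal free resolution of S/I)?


Regular sequence => Koszul complex is the minimal free resolution.
Syz_1 minimally generated by Koszul relations f_i*e_j - f_j*e_i (i<j): mu(Syz_1) = beta_2 = C(m,2) = m(m-1)/2
m=35
35*34/2 = 595


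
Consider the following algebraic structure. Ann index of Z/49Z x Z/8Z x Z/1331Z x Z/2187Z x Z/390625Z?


Exponent = lcm of the cyclic orders; pairwise coprime => product.
7^2*2^3*11^3*3^7*5^8=49*8*1331*2187*390625=445731103125000


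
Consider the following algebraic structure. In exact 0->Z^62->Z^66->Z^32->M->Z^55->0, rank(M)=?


Alt sum=0:
(-1)^0*62 + (-1)^1*66 + (-1)^2*32 + (-1)^3*? + (-1)^4*55=0
rank(M)=83


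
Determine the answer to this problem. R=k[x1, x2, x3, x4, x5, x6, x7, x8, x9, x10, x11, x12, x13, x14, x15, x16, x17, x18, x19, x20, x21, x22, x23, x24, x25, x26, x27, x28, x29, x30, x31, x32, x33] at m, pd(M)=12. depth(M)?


pd+depth=depth(R)=33
depth=33-12=21


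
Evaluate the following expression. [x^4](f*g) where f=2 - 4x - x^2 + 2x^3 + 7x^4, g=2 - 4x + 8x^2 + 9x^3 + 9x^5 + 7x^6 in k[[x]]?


[x^4] = sum a_i*b_j, i+j=4
  -4*9=-36
  -1*8=-8
  2*-4=-8
  7*2=14
Sum=-38


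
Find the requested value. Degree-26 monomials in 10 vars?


C(d+n-1,n-1)=C(35,9)=70607460


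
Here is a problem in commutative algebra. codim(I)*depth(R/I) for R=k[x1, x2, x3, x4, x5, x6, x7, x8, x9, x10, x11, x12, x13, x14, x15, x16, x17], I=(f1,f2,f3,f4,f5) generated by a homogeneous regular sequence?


codim=5, depth=dim(R/I)=17-5=12
Product=5*12=60


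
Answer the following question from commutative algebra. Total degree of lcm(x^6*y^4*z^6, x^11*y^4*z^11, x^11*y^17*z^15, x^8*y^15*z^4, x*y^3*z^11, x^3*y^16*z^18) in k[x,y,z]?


lcm = componentwise max:
x: max(6,11,11,8,1,3)=11
y: max(4,4,17,15,3,16)=17
z: max(6,11,15,4,11,18)=18
Total=11+17+18=46


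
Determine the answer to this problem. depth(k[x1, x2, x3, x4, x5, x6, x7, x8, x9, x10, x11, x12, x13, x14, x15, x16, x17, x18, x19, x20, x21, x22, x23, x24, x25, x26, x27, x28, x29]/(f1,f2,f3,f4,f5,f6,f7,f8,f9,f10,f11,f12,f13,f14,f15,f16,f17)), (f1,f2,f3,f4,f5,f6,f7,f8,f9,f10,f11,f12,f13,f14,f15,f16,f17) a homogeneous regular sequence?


depth(R)=29
depth(R/I)=29-17=12


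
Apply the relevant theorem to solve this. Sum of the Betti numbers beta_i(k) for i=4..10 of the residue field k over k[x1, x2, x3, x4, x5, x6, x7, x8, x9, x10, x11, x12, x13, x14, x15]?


Koszul resolution: beta_i(k)=C(n,i), n=15
C(15,4)=1365, C(15,5)=3003, C(15,6)=5005, C(15,7)=6435, C(15,8)=6435, C(15,9)=5005, C(15,10)=3003
Sum=30251


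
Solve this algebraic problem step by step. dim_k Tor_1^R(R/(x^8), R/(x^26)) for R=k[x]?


Tor_1(R/I,R/J)=(I cap J)/IJ=(x^26)/(x^34)
dim=34-26=min(8,26)=8


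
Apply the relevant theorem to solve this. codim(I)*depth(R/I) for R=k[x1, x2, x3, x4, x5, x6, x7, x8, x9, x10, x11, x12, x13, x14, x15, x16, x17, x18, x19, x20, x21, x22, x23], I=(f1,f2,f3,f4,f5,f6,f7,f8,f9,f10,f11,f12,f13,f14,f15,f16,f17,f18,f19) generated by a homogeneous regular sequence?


codim=19, depth=dim(R/I)=23-19=4
Product=19*4=76


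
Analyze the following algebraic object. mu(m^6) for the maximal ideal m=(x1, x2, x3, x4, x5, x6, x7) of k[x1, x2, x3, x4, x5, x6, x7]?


Graded Nakayama: mu(m^d) = dim_k (m^d/m^(d+1)) = #degree-6 monomials in 7 vars
C(n+d-1,d)=C(12,6)=924


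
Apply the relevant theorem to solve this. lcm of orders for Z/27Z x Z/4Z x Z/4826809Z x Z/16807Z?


Exponent = lcm of the cyclic orders; pairwise coprime => product.
3^3*2^2*13^6*7^5=27*4*4826809*16807=8761411317204


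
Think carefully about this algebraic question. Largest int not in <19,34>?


gcd(19,34)=1 => F=ab-a-b=19*34-19-34=646-53=593


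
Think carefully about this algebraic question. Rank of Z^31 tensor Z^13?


rank(M(x)N) = rank(M)*rank(N)
31*13 = 403


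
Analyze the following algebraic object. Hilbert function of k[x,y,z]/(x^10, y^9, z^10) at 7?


Need i<10, j<9, k<10 with i+j+k=7.
For each i, j ranges over max(0,7-i-9)..min(8,7-i):
  i=0: j in [0,7] -> 8
  i=1: j in [0,6] -> 7
  i=2: j in [0,5] -> 6
  i=3: j in [0,4] -> 5
  i=4: j in [0,3] -> 4
  i=5: j in [0,2] -> 3
  i=6: j in [0,1] -> 2
  i=7: j in [0,0] -> 1
H(7) = 8+7+6+5+4+3+2+1 = 36


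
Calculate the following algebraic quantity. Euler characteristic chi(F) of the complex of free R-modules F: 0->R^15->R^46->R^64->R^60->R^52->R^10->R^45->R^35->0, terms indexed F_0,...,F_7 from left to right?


chi = sum (-1)^i * rank:
(-1)^0*15=15
(-1)^1*46=-46
(-1)^2*64=64
(-1)^3*60=-60
(-1)^4*52=52
(-1)^5*10=-10
(-1)^6*45=45
(-1)^7*35=-35
chi=25


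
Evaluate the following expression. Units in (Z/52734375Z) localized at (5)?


Local ring = Z/1953125Z.
phi(1953125) = 5^8*(5-1) = 1562500


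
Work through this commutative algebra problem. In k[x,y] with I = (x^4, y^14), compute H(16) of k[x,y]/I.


k[x,y], I = (x^4, y^14), d = 16
Need i < 4 and d-i < 14.
Range: 3 <= i <= 3.
H(16) = 1


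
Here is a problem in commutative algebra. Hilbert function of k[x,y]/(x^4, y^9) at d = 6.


k[x,y], I = (x^4, y^9), d = 6
Need i < 4 and d-i < 9.
Range: 0 <= i <= 3.
H(6) = 4


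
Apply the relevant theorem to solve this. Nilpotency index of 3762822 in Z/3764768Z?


3762822^k mod 3764768:
k=1: 3762822
k=2: 22148
k=3: 2077208
k=4: 1114064
k=5: 537824
k=6: 0
First zero at k = 6


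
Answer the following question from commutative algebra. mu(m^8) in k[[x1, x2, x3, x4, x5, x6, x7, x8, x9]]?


C(n+d-1,d)=C(16,8)=12870


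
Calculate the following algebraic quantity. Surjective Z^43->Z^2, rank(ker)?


rank(ker) = 43-2 = 41


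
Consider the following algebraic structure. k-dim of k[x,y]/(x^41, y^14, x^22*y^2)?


k[x,y]/I, I = (x^41, y^14, x^22*y^2)
Rect: 41x14=574. Corner: (41-22)x(14-2)=228.
dim = 574-228 = 346


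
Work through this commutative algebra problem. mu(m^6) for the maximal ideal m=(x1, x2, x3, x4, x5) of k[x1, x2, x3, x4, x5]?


Graded Nakayama: mu(m^d) = dim_k (m^d/m^(d+1)) = #degree-6 monomials in 5 vars
C(n+d-1,d)=C(10,6)=210


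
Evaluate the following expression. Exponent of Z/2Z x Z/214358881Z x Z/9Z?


Exponent = lcm of the cyclic orders; pairwise coprime => product.
2^1*11^8*3^2=2*214358881*9=3858459858


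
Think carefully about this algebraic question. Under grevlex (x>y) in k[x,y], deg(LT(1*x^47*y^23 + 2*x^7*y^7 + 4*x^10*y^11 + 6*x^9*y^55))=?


LT: 1*x^47*y^23
deg_x=47, deg_y=23
Total=47+23=70


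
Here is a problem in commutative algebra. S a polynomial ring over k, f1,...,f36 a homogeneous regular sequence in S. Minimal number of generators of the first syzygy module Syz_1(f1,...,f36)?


Regular sequence => Koszul complex is the minimal free resolution.
Syz_1 minimally generated by Koszul relations f_i*e_j - f_j*e_i (i<j): mu(Syz_1) = beta_2 = C(m,2) = m(m-1)/2
m=36
36*35/2 = 630


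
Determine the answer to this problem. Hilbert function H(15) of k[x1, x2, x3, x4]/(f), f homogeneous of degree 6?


C(18,3)-C(12,3)=816-220=596


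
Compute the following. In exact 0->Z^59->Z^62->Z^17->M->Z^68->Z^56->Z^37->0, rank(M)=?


Alt sum=0:
(-1)^0*59 + (-1)^1*62 + (-1)^2*17 + (-1)^3*? + (-1)^4*68 + (-1)^5*56 + (-1)^6*37=0
rank(M)=63


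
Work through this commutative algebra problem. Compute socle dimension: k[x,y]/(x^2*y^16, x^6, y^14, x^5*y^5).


Socle = ann(m) = span of standard monomials u with x*u, y*u in I (staircase corners).
Redundant generators: x^2*y^16
Minimal generators: x^6, x^5*y^5, y^14
Corners: x^4y^13, x^5y^4
Socle dim=2


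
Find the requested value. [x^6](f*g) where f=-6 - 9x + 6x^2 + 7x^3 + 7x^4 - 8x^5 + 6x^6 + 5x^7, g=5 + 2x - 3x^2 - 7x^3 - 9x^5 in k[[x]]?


[x^6] = sum a_i*b_j, i+j=6
  -9*-9=81
  7*-7=-49
  7*-3=-21
  -8*2=-16
  6*5=30
Sum=25


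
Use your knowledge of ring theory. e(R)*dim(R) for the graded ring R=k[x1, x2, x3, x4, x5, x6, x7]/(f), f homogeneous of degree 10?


e(R)=deg(f)=10, dim(R)=7-1=6
e*dim=10*6=60


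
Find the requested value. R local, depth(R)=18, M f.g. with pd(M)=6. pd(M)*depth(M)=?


pd+depth=18
depth=18-6=12
pd*depth=6*12=72


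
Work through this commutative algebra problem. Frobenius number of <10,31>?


gcd(10,31)=1 => F=ab-a-b=10*31-10-31=310-41=269


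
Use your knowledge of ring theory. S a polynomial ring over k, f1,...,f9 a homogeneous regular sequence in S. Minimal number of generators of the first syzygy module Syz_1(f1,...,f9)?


Regular sequence => Koszul complex is the minimal free resolution.
Syz_1 minimally generated by Koszul relations f_i*e_j - f_j*e_i (i<j): mu(Syz_1) = beta_2 = C(m,2) = m(m-1)/2
m=9
9*8/2 = 36


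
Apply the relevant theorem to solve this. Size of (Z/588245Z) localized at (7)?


7-primary part: 588245=7^6*5
Size=7^6=117649


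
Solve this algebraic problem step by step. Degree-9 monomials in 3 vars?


C(d+n-1,n-1)=C(11,2)=55


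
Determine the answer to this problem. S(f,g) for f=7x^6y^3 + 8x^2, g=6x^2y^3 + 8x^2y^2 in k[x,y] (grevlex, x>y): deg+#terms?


LT(f)=7x^6y^3, LT(g)=6x^2y^3
lcm(LM)=x^6y^3
S(f,g) (scaled by 42 to clear denominators) = 6*f - 7x^4*g = -56x^6y^2 + 48x^2
2 terms, deg 8.
8+2=10


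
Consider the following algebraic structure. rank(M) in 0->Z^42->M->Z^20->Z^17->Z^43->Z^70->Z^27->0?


Alt sum=0:
(-1)^0*42 + (-1)^1*? + (-1)^2*20 + (-1)^3*17 + (-1)^4*43 + (-1)^5*70 + (-1)^6*27=0
rank(M)=45


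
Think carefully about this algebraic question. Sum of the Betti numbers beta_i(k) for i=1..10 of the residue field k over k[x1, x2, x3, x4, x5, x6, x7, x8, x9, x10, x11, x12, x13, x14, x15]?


Koszul resolution: beta_i(k)=C(n,i), n=15
C(15,1)=15, C(15,2)=105, C(15,3)=455, C(15,4)=1365, C(15,5)=3003, C(15,6)=5005, C(15,7)=6435, C(15,8)=6435, C(15,9)=5005, C(15,10)=3003
Sum=30826


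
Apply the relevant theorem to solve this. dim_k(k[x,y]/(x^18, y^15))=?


Basis: x^i*y^j, i<18, j<15
18*15=270


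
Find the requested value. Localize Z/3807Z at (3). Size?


3-primary part: 3807=3^4*47
Size=3^4=81


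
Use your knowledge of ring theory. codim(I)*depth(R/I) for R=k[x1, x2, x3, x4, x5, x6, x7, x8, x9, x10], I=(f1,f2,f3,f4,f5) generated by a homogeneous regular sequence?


codim=5, depth=dim(R/I)=10-5=5
Product=5*5=25


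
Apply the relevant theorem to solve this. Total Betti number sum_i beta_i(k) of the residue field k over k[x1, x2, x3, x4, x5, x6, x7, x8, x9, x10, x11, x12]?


Koszul resolution: beta_i(k)=C(n,i), n=12
sum_i C(12,i) = 2^12 = 4096


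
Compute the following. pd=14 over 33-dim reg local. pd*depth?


pd+depth=33
depth=33-14=19
pd*depth=14*19=266


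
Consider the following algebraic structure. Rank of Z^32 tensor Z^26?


rank(M(x)N) = rank(M)*rank(N)
32*26 = 832


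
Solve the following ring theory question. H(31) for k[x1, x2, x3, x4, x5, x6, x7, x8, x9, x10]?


C(d+n-1,n-1)=C(40,9)=273438880


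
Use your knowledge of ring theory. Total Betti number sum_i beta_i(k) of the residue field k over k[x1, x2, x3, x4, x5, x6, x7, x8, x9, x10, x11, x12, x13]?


Koszul resolution: beta_i(k)=C(n,i), n=13
sum_i C(13,i) = 2^13 = 8192


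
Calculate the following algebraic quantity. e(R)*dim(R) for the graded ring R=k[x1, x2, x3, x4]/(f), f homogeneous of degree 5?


e(R)=deg(f)=5, dim(R)=4-1=3
e*dim=5*3=15


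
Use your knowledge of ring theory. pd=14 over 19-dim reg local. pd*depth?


pd+depth=19
depth=19-14=5
pd*depth=14*5=70


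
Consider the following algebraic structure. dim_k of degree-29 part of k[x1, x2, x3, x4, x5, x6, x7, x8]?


C(d+n-1,n-1)=C(36,7)=8347680


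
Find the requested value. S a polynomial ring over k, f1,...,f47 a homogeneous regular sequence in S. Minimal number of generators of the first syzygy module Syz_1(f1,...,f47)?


Regular sequence => Koszul complex is the minimal free resolution.
Syz_1 minimally generated by Koszul relations f_i*e_j - f_j*e_i (i<j): mu(Syz_1) = beta_2 = C(m,2) = m(m-1)/2
m=47
47*46/2 = 1081


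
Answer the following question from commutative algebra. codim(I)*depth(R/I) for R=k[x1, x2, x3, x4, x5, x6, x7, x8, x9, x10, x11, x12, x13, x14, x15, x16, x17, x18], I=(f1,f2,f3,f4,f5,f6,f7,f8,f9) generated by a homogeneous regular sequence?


codim=9, depth=dim(R/I)=18-9=9
Product=9*9=81


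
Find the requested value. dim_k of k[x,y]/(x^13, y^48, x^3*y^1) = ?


k[x,y]/I, I = (x^13, y^48, x^3*y^1)
Rect: 13x48=624. Corner: (13-3)x(48-1)=470.
dim = 624-470 = 154


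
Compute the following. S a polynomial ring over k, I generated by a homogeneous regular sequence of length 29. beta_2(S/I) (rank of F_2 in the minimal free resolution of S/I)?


Regular sequence => Koszul complex is the minimal free resolution.
Syz_1 minimally generated by Koszul relations f_i*e_j - f_j*e_i (i<j): mu(Syz_1) = beta_2 = C(m,2) = m(m-1)/2
m=29
29*28/2 = 406


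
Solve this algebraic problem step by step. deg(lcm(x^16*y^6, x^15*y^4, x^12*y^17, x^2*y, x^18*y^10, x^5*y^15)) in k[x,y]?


lcm = componentwise max:
x: max(16,15,12,2,18,5)=18
y: max(6,4,17,1,10,15)=17
Total=18+17=35


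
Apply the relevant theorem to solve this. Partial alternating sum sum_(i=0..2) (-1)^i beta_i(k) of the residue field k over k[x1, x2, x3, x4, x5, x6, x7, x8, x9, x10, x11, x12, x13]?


Koszul resolution: beta_i(k)=C(n,i), n=13
sum_(i=0..p) (-1)^i C(n,i) = (-1)^p C(n-1,p)
(-1)^2*C(12,2) = (-1)^2*66 = 66


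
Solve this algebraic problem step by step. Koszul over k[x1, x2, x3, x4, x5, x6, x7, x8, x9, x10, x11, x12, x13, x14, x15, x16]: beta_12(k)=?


C(n,i)=C(16,12)=1820


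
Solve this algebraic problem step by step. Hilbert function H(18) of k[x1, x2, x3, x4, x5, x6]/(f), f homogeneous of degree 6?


C(23,5)-C(17,5)=33649-6188=27461


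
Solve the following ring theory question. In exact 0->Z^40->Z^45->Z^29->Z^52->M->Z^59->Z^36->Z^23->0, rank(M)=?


Alt sum=0:
(-1)^0*40 + (-1)^1*45 + (-1)^2*29 + (-1)^3*52 + (-1)^4*? + (-1)^5*59 + (-1)^6*36 + (-1)^7*23=0
rank(M)=74


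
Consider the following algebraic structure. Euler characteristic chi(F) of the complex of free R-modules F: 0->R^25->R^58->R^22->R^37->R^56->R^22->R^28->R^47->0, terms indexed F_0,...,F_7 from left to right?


chi = sum (-1)^i * rank:
(-1)^0*25=25
(-1)^1*58=-58
(-1)^2*22=22
(-1)^3*37=-37
(-1)^4*56=56
(-1)^5*22=-22
(-1)^6*28=28
(-1)^7*47=-47
chi=-33


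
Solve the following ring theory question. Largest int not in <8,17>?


gcd(8,17)=1 => F=ab-a-b=8*17-8-17=136-25=111


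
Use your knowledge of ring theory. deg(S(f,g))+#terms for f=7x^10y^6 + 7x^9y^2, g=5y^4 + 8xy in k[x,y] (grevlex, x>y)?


LT(f)=7x^10y^6, LT(g)=5y^4
lcm(LM)=x^10y^6
S(f,g) (scaled by 35 to clear denominators) = 5*f - 7x^10y^2*g = -56x^11y^3 + 35x^9y^2
2 terms, deg 14.
14+2=16


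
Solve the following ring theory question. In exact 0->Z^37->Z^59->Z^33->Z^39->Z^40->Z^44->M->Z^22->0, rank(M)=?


Alt sum=0:
(-1)^0*37 + (-1)^1*59 + (-1)^2*33 + (-1)^3*39 + (-1)^4*40 + (-1)^5*44 + (-1)^6*? + (-1)^7*22=0
rank(M)=54


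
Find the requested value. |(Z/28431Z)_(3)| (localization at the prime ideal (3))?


3-primary part: 28431=3^7*13
Size=3^7=2187


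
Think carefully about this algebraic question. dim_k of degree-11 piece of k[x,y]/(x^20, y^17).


k[x,y], I = (x^20, y^17), d = 11
Need i < 20 and d-i < 17.
Range: 0 <= i <= 11.
H(11) = 12


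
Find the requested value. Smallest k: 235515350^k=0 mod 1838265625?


235515350^k mod 1838265625:
k=1: 235515350
k=2: 549075625
k=3: 1382718750
k=4: 1388078125
k=5: 787828125
k=6: 0
First zero at k = 6


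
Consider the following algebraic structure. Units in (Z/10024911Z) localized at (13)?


Local ring = Z/371293Z.
phi(371293) = 13^4*(13-1) = 342732


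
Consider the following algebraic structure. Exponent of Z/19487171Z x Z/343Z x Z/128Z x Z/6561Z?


Exponent = lcm of the cyclic orders; pairwise coprime => product.
11^7*7^3*2^7*3^8=19487171*343*128*6561=5613360361386624


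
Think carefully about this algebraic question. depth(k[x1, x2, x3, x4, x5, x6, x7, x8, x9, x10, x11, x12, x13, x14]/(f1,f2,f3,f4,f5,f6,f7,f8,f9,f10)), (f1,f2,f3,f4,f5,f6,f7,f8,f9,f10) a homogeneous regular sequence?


depth(R)=14
depth(R/I)=14-10=4


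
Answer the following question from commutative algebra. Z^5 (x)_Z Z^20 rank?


rank(M(x)N) = rank(M)*rank(N)
5*20 = 100


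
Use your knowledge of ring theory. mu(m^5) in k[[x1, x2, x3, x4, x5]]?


C(n+d-1,d)=C(9,5)=126


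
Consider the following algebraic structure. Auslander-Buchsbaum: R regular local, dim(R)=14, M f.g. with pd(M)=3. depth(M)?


pd+depth=depth(R)=14
depth=14-3=11


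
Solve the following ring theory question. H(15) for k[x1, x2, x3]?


C(d+n-1,n-1)=C(17,2)=136


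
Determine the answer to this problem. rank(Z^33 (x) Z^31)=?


rank(M(x)N) = rank(M)*rank(N)
33*31 = 1023


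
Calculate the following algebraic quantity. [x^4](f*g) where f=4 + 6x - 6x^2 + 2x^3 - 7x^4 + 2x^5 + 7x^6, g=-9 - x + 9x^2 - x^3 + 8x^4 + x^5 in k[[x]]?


[x^4] = sum a_i*b_j, i+j=4
  4*8=32
  6*-1=-6
  -6*9=-54
  2*-1=-2
  -7*-9=63
Sum=33


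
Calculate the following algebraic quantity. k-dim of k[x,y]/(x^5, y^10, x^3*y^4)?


k[x,y]/I, I = (x^5, y^10, x^3*y^4)
Rect: 5x10=50. Corner: (5-3)x(10-4)=12.
dim = 50-12 = 38


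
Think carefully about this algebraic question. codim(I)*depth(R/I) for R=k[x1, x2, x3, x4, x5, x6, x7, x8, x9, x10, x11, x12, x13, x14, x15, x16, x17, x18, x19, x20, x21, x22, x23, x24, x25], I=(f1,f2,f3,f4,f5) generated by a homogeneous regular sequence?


codim=5, depth=dim(R/I)=25-5=20
Product=5*20=100


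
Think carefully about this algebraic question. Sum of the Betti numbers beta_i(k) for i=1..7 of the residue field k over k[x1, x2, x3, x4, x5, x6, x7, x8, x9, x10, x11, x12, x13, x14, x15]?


Koszul resolution: beta_i(k)=C(n,i), n=15
C(15,1)=15, C(15,2)=105, C(15,3)=455, C(15,4)=1365, C(15,5)=3003, C(15,6)=5005, C(15,7)=6435
Sum=16383


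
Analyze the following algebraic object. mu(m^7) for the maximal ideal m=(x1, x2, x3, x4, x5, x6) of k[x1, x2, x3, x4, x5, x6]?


Graded Nakayama: mu(m^d) = dim_k (m^d/m^(d+1)) = #degree-7 monomials in 6 vars
C(n+d-1,d)=C(12,7)=792


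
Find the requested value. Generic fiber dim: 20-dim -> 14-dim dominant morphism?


dim(fiber)=dim(X)-dim(Y)=20-14=6


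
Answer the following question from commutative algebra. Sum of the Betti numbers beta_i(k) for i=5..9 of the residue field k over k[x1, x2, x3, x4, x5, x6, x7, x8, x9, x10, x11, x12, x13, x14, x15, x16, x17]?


Koszul resolution: beta_i(k)=C(n,i), n=17
C(17,5)=6188, C(17,6)=12376, C(17,7)=19448, C(17,8)=24310, C(17,9)=24310
Sum=86632


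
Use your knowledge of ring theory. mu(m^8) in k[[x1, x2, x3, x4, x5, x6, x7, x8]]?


C(n+d-1,d)=C(15,8)=6435


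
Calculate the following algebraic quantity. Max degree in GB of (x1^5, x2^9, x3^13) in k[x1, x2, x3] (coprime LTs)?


Pure powers, coprime LTs => already GB.
Degrees: 5, 9, 13
Max=13


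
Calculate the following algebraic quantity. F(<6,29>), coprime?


gcd(6,29)=1 => F=ab-a-b=6*29-6-29=174-35=139


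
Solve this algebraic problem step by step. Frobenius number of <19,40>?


gcd(19,40)=1 => F=ab-a-b=19*40-19-40=760-59=701


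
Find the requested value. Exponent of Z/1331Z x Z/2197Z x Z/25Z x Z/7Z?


Exponent = lcm of the cyclic orders; pairwise coprime => product.
11^3*13^3*5^2*7^1=1331*2197*25*7=511736225


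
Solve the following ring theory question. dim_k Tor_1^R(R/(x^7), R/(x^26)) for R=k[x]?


Tor_1(R/I,R/J)=(I cap J)/IJ=(x^26)/(x^33)
dim=33-26=min(7,26)=7


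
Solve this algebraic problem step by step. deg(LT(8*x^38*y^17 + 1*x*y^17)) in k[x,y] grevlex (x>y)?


LT: 8*x^38*y^17
deg_x=38, deg_y=17
Total=38+17=55


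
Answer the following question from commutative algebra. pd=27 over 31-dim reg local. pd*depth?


pd+depth=31
depth=31-27=4
pd*depth=27*4=108


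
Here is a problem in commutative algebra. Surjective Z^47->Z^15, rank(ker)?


rank(ker) = 47-15 = 32


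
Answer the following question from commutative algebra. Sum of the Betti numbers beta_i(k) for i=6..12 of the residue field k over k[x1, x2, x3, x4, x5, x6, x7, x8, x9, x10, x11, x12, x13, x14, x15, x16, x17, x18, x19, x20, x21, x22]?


Koszul resolution: beta_i(k)=C(n,i), n=22
C(22,6)=74613, C(22,7)=170544, C(22,8)=319770, C(22,9)=497420, C(22,10)=646646, C(22,11)=705432, C(22,12)=646646
Sum=3061071


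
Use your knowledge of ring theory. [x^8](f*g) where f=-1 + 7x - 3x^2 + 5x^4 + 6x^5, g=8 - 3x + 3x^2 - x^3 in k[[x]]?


[x^8] = sum a_i*b_j, i+j=8
  6*-1=-6
Sum=-6


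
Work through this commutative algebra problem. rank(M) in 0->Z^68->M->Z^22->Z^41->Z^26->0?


Alt sum=0:
(-1)^0*68 + (-1)^1*? + (-1)^2*22 + (-1)^3*41 + (-1)^4*26=0
rank(M)=75


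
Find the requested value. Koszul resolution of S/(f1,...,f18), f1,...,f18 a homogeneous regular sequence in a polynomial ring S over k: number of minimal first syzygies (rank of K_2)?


Regular sequence => Koszul complex is the minimal free resolution.
Syz_1 minimally generated by Koszul relations f_i*e_j - f_j*e_i (i<j): mu(Syz_1) = beta_2 = C(m,2) = m(m-1)/2
m=18
18*17/2 = 153


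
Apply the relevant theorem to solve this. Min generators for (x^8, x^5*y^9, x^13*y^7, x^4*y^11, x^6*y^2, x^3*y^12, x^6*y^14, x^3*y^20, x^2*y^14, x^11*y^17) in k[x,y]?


Remove redundant (divisible by others).
x^3*y^20 redundant.
x^6*y^14 redundant.
x^11*y^17 redundant.
x^13*y^7 redundant.
Min: x^8, x^6*y^2, x^5*y^9, x^4*y^11, x^3*y^12, x^2*y^14
Count=6


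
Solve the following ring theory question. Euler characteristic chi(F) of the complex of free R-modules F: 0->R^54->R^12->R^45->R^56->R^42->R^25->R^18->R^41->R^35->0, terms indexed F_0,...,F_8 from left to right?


chi = sum (-1)^i * rank:
(-1)^0*54=54
(-1)^1*12=-12
(-1)^2*45=45
(-1)^3*56=-56
(-1)^4*42=42
(-1)^5*25=-25
(-1)^6*18=18
(-1)^7*41=-41
(-1)^8*35=35
chi=60


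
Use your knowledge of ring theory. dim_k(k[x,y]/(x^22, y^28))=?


Basis: x^i*y^j, i<22, j<28
22*28=616


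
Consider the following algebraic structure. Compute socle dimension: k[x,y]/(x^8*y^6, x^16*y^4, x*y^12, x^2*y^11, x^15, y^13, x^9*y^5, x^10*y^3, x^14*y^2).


Socle = ann(m) = span of standard monomials u with x*u, y*u in I (staircase corners).
Redundant generators: x^16*y^4
Minimal generators: x^15, x^14*y^2, x^10*y^3, x^9*y^5, x^8*y^6, x^2*y^11, x*y^12, y^13
Corners: y^12, xy^11, x^7y^10, x^8y^5, x^9y^4, x^13y^2, x^14y
Socle dim=7
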